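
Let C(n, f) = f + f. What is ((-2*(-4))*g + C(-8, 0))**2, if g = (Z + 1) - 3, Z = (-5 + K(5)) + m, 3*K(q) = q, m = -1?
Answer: 23104/9 ≈ 2567.1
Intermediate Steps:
K(q) = q/3
Z = -13/3 (Z = (-5 + (1/3)*5) - 1 = (-5 + 5/3) - 1 = -10/3 - 1 = -13/3 ≈ -4.3333)
C(n, f) = 2*f
g = -19/3 (g = (-13/3 + 1) - 3 = -10/3 - 3 = -19/3 ≈ -6.3333)
((-2*(-4))*g + C(-8, 0))**2 = (-2*(-4)*(-19/3) + 2*0)**2 = (8*(-19/3) + 0)**2 = (-152/3 + 0)**2 = (-152/3)**2 = 23104/9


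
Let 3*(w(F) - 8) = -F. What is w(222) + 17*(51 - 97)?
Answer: -848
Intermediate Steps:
w(F) = 8 - F/3 (w(F) = 8 + (-F)/3 = 8 - F/3)
w(222) + 17*(51 - 97) = (8 - ⅓*222) + 17*(51 - 97) = (8 - 74) + 17*(-46) = -66 - 782 = -848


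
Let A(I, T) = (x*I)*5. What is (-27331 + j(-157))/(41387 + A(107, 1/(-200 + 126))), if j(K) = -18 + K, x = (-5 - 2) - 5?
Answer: -27506/34967 ≈ -0.78663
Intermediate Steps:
x = -12 (x = -7 - 5 = -12)
A(I, T) = -60*I (A(I, T) = -12*I*5 = -60*I)
(-27331 + j(-157))/(41387 + A(107, 1/(-200 + 126))) = (-27331 + (-18 - 157))/(41387 - 60*107) = (-27331 - 175)/(41387 - 6420) = -27506/34967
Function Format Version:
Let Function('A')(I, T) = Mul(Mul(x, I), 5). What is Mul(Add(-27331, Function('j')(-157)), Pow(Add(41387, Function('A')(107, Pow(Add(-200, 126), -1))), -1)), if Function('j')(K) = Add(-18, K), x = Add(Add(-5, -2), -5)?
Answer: Rational(-27506, 34967) ≈ -0.78663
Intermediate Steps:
x = -12 (x = Add(-7, -5) = -12)
Function('A')(I, T) = Mul(-60, I) (Function('A')(I, T) = Mul(Mul(-12, I), 5) = Mul(-60, I))
Mul(Add(-27331, Function('j')(-157)), Pow(Add(41387, Function('A')(107, Pow(Add(-200, 126), -1))), -1)) = Mul(Add(-27331, Add(-18, -157)), Pow(Add(41387, Mul(-60, 107)), -1)) = Mul(Add(-27331, -175), Pow(Add(41387, -6420), -1)) = Mul(-27506, Pow(34967, -1)) = Mul(-27506, Rational(1, 34967)) = Rational(-27506, 34967)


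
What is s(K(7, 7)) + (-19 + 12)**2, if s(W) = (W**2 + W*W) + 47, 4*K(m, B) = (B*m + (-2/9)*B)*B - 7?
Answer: 2155921/162 ≈ 13308.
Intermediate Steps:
K(m, B) = -7/4 + B*(-2*B/9 + B*m)/4 (K(m, B) = ((B*m + (-2/9)*B)*B - 7)/4 = ((B*m + (-2*1/9)*B)*B - 7)/4 = ((B*m - 2*B/9)*B - 7)/4 = ((-2*B/9 + B*m)*B - 7)/4 = (B*(-2*B/9 + B*m) - 7)/4 = (-7 + B*(-2*B/9 + B*m))/4 = -7/4 + B*(-2*B/9 + B*m)/4)
s(W) = 47 + 2*W**2 (s(W) = (W**2 + W**2) + 47 = 2*W**2 + 47 = 47 + 2*W**2)
s(K(7, 7)) + (-19 + 12)**2 = (47 + 2*(-7/4 - 1/18*7**2 + (1/4)*7*7**2)**2) + (-19 + 12)**2 = (47 + 2*(-7/4 - 1/18*49 + (1/4)*7*49)**2) + (-7)**2 = (47 + 2*(-7/4 - 49/18 + 343/4)**2) + 49 = (47 + 2*(1463/18)**2) + 49 = (47 + 2*(2140369/324)) + 49 = (47 + 2140369/162) + 49 = 2147983/162 + 49 = 2155921/162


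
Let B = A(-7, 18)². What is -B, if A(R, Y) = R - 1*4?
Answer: -121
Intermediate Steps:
A(R, Y) = -4 + R (A(R, Y) = R - 4 = -4 + R)
B = 121 (B = (-4 - 7)² = (-11)² = 121)
-B = -1*121 = -121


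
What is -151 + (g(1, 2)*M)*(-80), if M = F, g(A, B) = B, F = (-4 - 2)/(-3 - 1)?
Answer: -391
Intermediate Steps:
F = 3/2 (F = -6/(-4) = -6*(-¼) = 3/2 ≈ 1.5000)
M = 3/2 ≈ 1.5000
-151 + (g(1, 2)*M)*(-80) = -151 + (2*(3/2))*(-80) = -151 + 3*(-80) = -151 - 240 = -391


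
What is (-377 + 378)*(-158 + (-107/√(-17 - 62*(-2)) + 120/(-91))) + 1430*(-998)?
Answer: -129884238/91 - √107 ≈ -1.4273e+6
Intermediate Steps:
(-377 + 378)*(-158 + (-107/√(-17 - 62*(-2)) + 120/(-91))) + 1430*(-998) = 1*(-158 + (-107/√(-17 + 124) + 120*(-1/91))) - 1427140 = 1*(-158 + (-107*√107/107 - 120/91)) - 1427140 = 1*(-158 + (-√107 - 120/91)) - 1427140 = 1*(-158 + (-120/91 - √107)) - 1427140 = 1*(-14498/91 - √107) - 1427140 = (-14498/91 - √107) - 1427140 = -129884238/91 - √107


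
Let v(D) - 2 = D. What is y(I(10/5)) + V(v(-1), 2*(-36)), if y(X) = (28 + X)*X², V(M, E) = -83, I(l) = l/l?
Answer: -54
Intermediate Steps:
v(D) = 2 + D
I(l) = 1
y(X) = X²*(28 + X)
y(I(10/5)) + V(v(-1), 2*(-36)) = 1²*(28 + 1) - 83 = 1*29 - 83 = 29 - 83 = -54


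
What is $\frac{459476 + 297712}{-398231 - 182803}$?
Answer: $- \frac{126198}{96839} \approx -1.3032$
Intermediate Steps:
$\frac{459476 + 297712}{-398231 - 182803} = \frac{757188}{-581034} = 757188 \left(- \frac{1}{581034}\right) = - \frac{126198}{96839}$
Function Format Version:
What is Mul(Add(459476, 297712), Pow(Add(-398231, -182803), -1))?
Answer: Rational(-126198, 96839) ≈ -1.3032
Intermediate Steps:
Mul(Add(459476, 297712), Pow(Add(-398231, -182803), -1)) = Mul(757188, Pow(-581034, -1)) = Mul(757188, Rational(-1, 581034)) = Rational(-126198, 96839)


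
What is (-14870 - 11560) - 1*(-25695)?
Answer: -735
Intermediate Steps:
(-14870 - 11560) - 1*(-25695) = -26430 + 25695 = -735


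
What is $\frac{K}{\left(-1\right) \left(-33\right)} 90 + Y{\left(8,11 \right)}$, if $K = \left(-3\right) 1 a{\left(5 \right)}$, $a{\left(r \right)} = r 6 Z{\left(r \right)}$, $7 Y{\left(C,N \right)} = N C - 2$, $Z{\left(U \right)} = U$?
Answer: $- \frac{93554}{77} \approx -1215.0$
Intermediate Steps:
$Y{\left(C,N \right)} = - \frac{2}{7} + \frac{C N}{7}$ ($Y{\left(C,N \right)} = \frac{N C - 2}{7} = \frac{C N - 2}{7} = \frac{-2 + C N}{7} = - \frac{2}{7} + \frac{C N}{7}$)
$a{\left(r \right)} = 6 r^{2}$ ($a{\left(r \right)} = r 6 r = 6 r r = 6 r^{2}$)
$K = -450$ ($K = \left(-3\right) 1 \cdot 6 \cdot 5^{2} = - 3 \cdot 6 \cdot 25 = \left(-3\right) 150 = -450$)
$\frac{K}{\left(-1\right) \left(-33\right)} 90 + Y{\left(8,11 \right)} = - \frac{450}{\left(-1\right) \left(-33\right)} 90 - \left(\frac{2}{7} - \frac{88}{7}\right) = - \frac{450}{33} \cdot 90 + \left(- \frac{2}{7} + \frac{88}{7}\right) = \left(-450\right) \frac{1}{33} \cdot 90 + \frac{86}{7} = \left(- \frac{150}{11}\right) 90 + \frac{86}{7} = - \frac{13500}{11} + \frac{86}{7} = - \frac{93554}{77}$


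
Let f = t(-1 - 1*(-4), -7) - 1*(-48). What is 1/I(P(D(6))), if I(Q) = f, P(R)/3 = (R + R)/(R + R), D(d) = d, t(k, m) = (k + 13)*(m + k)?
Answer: -1/16 ≈ -0.062500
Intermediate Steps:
t(k, m) = (13 + k)*(k + m)
P(R) = 3 (P(R) = 3*((R + R)/(R + R)) = 3*((2*R)/((2*R))) = 3*((2*R)*(1/(2*R))) = 3*1 = 3)
f = -16 (f = ((-1 - 1*(-4))**2 + 13*(-1 - 1*(-4)) + 13*(-7) + (-1 - 1*(-4))*(-7)) - 1*(-48) = ((-1 + 4)**2 + 13*(-1 + 4) - 91 + (-1 + 4)*(-7)) + 48 = (3**2 + 13*3 - 91 + 3*(-7)) + 48 = (9 + 39 - 91 - 21) + 48 = -64 + 48 = -16)
I(Q) = -16
1/I(P(D(6))) = 1/(-16) = -1/16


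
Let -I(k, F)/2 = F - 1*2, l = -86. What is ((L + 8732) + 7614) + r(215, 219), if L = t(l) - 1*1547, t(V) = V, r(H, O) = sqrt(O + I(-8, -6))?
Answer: 14713 + sqrt(235) ≈ 14728.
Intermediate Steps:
I(k, F) = 4 - 2*F (I(k, F) = -2*(F - 1*2) = -2*(F - 2) = -2*(-2 + F) = 4 - 2*F)
r(H, O) = sqrt(16 + O) (r(H, O) = sqrt(O + (4 - 2*(-6))) = sqrt(O + (4 + 12)) = sqrt(O + 16) = sqrt(16 + O))
L = -1633 (L = -86 - 1*1547 = -86 - 1547 = -1633)
((L + 8732) + 7614) + r(215, 219) = ((-1633 + 8732) + 7614) + sqrt(16 + 219) = (7099 + 7614) + sqrt(235) = 14713 + sqrt(235)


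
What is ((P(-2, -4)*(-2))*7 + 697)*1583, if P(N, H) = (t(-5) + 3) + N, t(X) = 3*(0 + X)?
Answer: 1413619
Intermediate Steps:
t(X) = 3*X
P(N, H) = -12 + N (P(N, H) = (3*(-5) + 3) + N = (-15 + 3) + N = -12 + N)
((P(-2, -4)*(-2))*7 + 697)*1583 = (((-12 - 2)*(-2))*7 + 697)*1583 = (-14*(-2)*7 + 697)*1583 = (28*7 + 697)*1583 = (196 + 697)*1583 = 893*1583 = 1413619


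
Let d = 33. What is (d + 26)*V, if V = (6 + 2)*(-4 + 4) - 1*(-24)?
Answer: 1416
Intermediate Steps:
V = 24 (V = 8*0 + 24 = 0 + 24 = 24)
(d + 26)*V = (33 + 26)*24 = 59*24 = 1416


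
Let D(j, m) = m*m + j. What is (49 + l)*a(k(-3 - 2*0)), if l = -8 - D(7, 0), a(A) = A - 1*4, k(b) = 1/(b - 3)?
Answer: -425/3 ≈ -141.67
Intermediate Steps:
k(b) = 1/(-3 + b)
D(j, m) = j + m**2 (D(j, m) = m**2 + j = j + m**2)
a(A) = -4 + A (a(A) = A - 4 = -4 + A)
l = -15 (l = -8 - (7 + 0**2) = -8 - (7 + 0) = -8 - 1*7 = -8 - 7 = -15)
(49 + l)*a(k(-3 - 2*0)) = (49 - 15)*(-4 + 1/(-3 + (-3 - 2*0))) = 34*(-4 + 1/(-3 + (-3 + 0))) = 34*(-4 + 1/(-3 - 3)) = 34*(-4 + 1/(-6)) = 34*(-4 - 1/6) = 34*(-25/6) = -425/3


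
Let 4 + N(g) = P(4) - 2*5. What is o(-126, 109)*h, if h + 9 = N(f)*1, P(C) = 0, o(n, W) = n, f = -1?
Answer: 2898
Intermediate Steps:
N(g) = -14 (N(g) = -4 + (0 - 2*5) = -4 + (0 - 10) = -4 - 10 = -14)
h = -23 (h = -9 - 14*1 = -9 - 14 = -23)
o(-126, 109)*h = -126*(-23) = 2898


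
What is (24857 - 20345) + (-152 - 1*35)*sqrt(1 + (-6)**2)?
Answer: 4512 - 187*sqrt(37) ≈ 3374.5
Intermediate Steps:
(24857 - 20345) + (-152 - 1*35)*sqrt(1 + (-6)**2) = 4512 + (-152 - 35)*sqrt(1 + 36) = 4512 - 187*sqrt(37)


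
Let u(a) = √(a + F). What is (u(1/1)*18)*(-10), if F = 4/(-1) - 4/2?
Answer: -180*I*√5 ≈ -402.49*I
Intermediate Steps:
F = -6 (F = 4*(-1) - 4*½ = -4 - 2 = -6)
u(a) = √(-6 + a) (u(a) = √(a - 6) = √(-6 + a))
(u(1/1)*18)*(-10) = (√(-6 + 1/1)*18)*(-10) = (√(-6 + 1*1)*18)*(-10) = (√(-6 + 1)*18)*(-10) = (√(-5)*18)*(-10) = ((I*√5)*18)*(-10) = (18*I*√5)*(-10) = -180*I*√5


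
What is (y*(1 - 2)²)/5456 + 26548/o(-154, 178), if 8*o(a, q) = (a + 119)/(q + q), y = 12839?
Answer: -412520639659/190960 ≈ -2.1602e+6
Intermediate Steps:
o(a, q) = (119 + a)/(16*q) (o(a, q) = ((a + 119)/(q + q))/8 = ((119 + a)/((2*q)))/8 = ((119 + a)*(1/(2*q)))/8 = ((119 + a)/(2*q))/8 = (119 + a)/(16*q))
(y*(1 - 2)²)/5456 + 26548/o(-154, 178) = (12839*(1 - 2)²)/5456 + 26548/(((1/16)*(119 - 154)/178)) = (12839*(-1)²)*(1/5456) + 26548/(((1/16)*(1/178)*(-35))) = (12839*1)*(1/5456) + 26548/(-35/2848) = 12839*(1/5456) + 26548*(-2848/35) = 12839/5456 - 75608704/35 = -412520639659/190960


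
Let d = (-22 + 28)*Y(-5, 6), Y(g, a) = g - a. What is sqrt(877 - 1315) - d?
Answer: 66 + I*sqrt(438) ≈ 66.0 + 20.928*I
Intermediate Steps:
d = -66 (d = (-22 + 28)*(-5 - 1*6) = 6*(-5 - 6) = 6*(-11) = -66)
sqrt(877 - 1315) - d = sqrt(877 - 1315) - 1*(-66) = sqrt(-438) + 66 = I*sqrt(438) + 66 = 66 + I*sqrt(438)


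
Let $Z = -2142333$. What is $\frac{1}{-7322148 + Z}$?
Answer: $- \frac{1}{9464481} \approx -1.0566 \cdot 10^{-7}$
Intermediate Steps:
$\frac{1}{-7322148 + Z} = \frac{1}{-7322148 - 2142333} = \frac{1}{-9464481} = - \frac{1}{9464481}$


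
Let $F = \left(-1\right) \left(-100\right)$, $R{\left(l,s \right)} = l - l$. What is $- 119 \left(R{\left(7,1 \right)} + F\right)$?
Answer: $-11900$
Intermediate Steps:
$R{\left(l,s \right)} = 0$
$F = 100$
$- 119 \left(R{\left(7,1 \right)} + F\right) = - 119 \left(0 + 100\right) = \left(-119\right) 100 = -11900$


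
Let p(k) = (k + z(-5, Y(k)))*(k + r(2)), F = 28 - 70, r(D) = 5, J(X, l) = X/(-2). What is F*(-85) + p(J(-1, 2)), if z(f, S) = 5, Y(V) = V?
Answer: 14401/4 ≈ 3600.3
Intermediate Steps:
J(X, l) = -X/2 (J(X, l) = X*(-1/2) = -X/2)
F = -42
p(k) = (5 + k)**2 (p(k) = (k + 5)*(k + 5) = (5 + k)*(5 + k) = (5 + k)**2)
F*(-85) + p(J(-1, 2)) = -42*(-85) + (25 + (-1/2*(-1))**2 + 10*(-1/2*(-1))) = 3570 + (25 + (1/2)**2 + 10*(1/2)) = 3570 + (25 + 1/4 + 5) = 3570 + 121/4 = 14401/4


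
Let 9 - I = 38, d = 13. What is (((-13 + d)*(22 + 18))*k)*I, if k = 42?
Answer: 0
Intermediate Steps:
I = -29 (I = 9 - 1*38 = 9 - 38 = -29)
(((-13 + d)*(22 + 18))*k)*I = (((-13 + 13)*(22 + 18))*42)*(-29) = ((0*40)*42)*(-29) = (0*42)*(-29) = 0*(-29) = 0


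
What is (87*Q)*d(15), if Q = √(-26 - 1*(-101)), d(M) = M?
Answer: 6525*√3 ≈ 11302.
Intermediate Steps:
Q = 5*√3 (Q = √(-26 + 101) = √75 = 5*√3 ≈ 8.6602)
(87*Q)*d(15) = (87*(5*√3))*15 = (435*√3)*15 = 6525*√3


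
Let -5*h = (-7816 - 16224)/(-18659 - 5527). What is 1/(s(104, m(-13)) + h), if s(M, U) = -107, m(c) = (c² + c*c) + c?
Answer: -12093/1296355 ≈ -0.0093285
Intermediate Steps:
m(c) = c + 2*c² (m(c) = (c² + c²) + c = 2*c² + c = c + 2*c²)
h = -2404/12093 (h = -(-7816 - 16224)/(5*(-18659 - 5527)) = -(-4808)/(-24186) = -(-4808)*(-1)/24186 = -⅕*12020/12093 = -2404/12093 ≈ -0.19879)
1/(s(104, m(-13)) + h) = 1/(-107 - 2404/12093) = 1/(-1296355/12093) = -12093/1296355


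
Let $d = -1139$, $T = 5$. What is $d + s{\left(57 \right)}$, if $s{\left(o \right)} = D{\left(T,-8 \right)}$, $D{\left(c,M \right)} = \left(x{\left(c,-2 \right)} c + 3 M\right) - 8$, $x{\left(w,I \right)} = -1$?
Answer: $-1176$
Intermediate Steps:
$D{\left(c,M \right)} = -8 - c + 3 M$ ($D{\left(c,M \right)} = \left(- c + 3 M\right) - 8 = -8 - c + 3 M$)
$s{\left(o \right)} = -37$ ($s{\left(o \right)} = -8 - 5 + 3 \left(-8\right) = -8 - 5 - 24 = -37$)
$d + s{\left(57 \right)} = -1139 - 37 = -1176$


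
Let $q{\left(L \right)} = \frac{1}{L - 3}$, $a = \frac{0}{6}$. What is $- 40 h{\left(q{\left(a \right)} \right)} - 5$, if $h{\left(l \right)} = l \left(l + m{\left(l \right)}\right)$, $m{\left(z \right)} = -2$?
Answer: $- \frac{325}{9} \approx -36.111$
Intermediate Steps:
$a = 0$ ($a = 0 \cdot \frac{1}{6} = 0$)
$q{\left(L \right)} = \frac{1}{-3 + L}$
$h{\left(l \right)} = l \left(-2 + l\right)$ ($h{\left(l \right)} = l \left(l - 2\right) = l \left(-2 + l\right)$)
$- 40 h{\left(q{\left(a \right)} \right)} - 5 = - 40 \frac{-2 + \frac{1}{-3 + 0}}{-3 + 0} - 5 = - 40 \frac{-2 + \frac{1}{-3}}{-3} - 5 = - 40 \left(- \frac{-2 - \frac{1}{3}}{3}\right) - 5 = - 40 \left(\left(- \frac{1}{3}\right) \left(- \frac{7}{3}\right)\right) - 5 = \left(-40\right) \frac{7}{9} - 5 = - \frac{280}{9} - 5 = - \frac{325}{9}$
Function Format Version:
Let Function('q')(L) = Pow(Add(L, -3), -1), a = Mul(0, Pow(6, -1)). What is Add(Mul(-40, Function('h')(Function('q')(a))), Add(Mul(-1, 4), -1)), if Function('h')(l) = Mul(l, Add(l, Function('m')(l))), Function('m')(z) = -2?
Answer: Rational(-325, 9) ≈ -36.111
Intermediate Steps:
a = 0 (a = Mul(0, Rational(1, 6)) = 0)
Function('q')(L) = Pow(Add(-3, L), -1)
Function('h')(l) = Mul(l, Add(-2, l)) (Function('h')(l) = Mul(l, Add(l, -2)) = Mul(l, Add(-2, l)))
Add(Mul(-40, Function('h')(Function('q')(a))), Add(Mul(-1, 4), -1)) = Add(Mul(-40, Mul(Pow(Add(-3, 0), -1), Add(-2, Pow(Add(-3, 0), -1)))), Add(Mul(-1, 4), -1)) = Add(Mul(-40, Mul(Pow(-3, -1), Add(-2, Pow(-3, -1)))), Add(-4, -1)) = Add(Mul(-40, Mul(Rational(-1, 3), Add(-2, Rational(-1, 3)))), -5) = Add(Mul(-40, Mul(Rational(-1, 3), Rational(-7, 3))), -5) = Add(Mul(-40, Rational(7, 9)), -5) = Add(Rational(-280, 9), -5) = Rational(-325, 9)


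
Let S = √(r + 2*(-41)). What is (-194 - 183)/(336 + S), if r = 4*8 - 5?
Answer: -126672/112951 + 377*I*√55/112951 ≈ -1.1215 + 0.024753*I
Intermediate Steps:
r = 27 (r = 32 - 5 = 27)
S = I*√55 (S = √(27 + 2*(-41)) = √(27 - 82) = √(-55) = I*√55 ≈ 7.4162*I)
(-194 - 183)/(336 + S) = (-194 - 183)/(336 + I*√55) = -377/(336 + I*√55)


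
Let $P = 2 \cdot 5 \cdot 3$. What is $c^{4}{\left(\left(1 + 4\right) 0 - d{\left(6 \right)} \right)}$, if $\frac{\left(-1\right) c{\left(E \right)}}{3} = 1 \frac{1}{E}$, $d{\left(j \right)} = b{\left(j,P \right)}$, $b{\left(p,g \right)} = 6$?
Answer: $\frac{1}{16} \approx 0.0625$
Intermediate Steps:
$P = 30$ ($P = 10 \cdot 3 = 30$)
$d{\left(j \right)} = 6$
$c{\left(E \right)} = - \frac{3}{E}$ ($c{\left(E \right)} = - 3 \cdot 1 \frac{1}{E} = - \frac{3}{E}$)
$c^{4}{\left(\left(1 + 4\right) 0 - d{\left(6 \right)} \right)} = \left(- \frac{3}{\left(1 + 4\right) 0 - 6}\right)^{4} = \left(- \frac{3}{5 \cdot 0 - 6}\right)^{4} = \left(- \frac{3}{0 - 6}\right)^{4} = \left(- \frac{3}{-6}\right)^{4} = \left(\left(-3\right) \left(- \frac{1}{6}\right)\right)^{4} = \left(\frac{1}{2}\right)^{4} = \frac{1}{16}$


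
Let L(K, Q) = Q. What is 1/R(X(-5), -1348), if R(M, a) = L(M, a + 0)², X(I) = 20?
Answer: 1/1817104 ≈ 5.5033e-7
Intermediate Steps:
R(M, a) = a² (R(M, a) = (a + 0)² = a²)
1/R(X(-5), -1348) = 1/((-1348)²) = 1/1817104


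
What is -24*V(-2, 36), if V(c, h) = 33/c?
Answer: 396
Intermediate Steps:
-24*V(-2, 36) = -792/(-2) = -792*(-1)/2 = -24*(-33/2) = 396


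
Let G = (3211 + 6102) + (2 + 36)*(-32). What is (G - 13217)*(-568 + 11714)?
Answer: -57067520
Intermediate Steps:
G = 8097 (G = 9313 + 38*(-32) = 9313 - 1216 = 8097)
(G - 13217)*(-568 + 11714) = (8097 - 13217)*(-568 + 11714) = -5120*11146 = -57067520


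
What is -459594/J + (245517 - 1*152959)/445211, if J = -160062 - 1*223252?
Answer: 120047540773/85327804627 ≈ 1.4069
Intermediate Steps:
J = -383314 (J = -160062 - 223252 = -383314)
-459594/J + (245517 - 1*152959)/445211 = -459594/(-383314) + (245517 - 1*152959)/445211 = -459594*(-1/383314) + (245517 - 152959)*(1/445211) = 229797/191657 + 92558*(1/445211) = 229797/191657 + 92558/445211 = 120047540773/85327804627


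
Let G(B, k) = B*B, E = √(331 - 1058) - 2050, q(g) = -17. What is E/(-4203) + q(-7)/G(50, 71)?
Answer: 5053549/10507500 - I*√727/4203 ≈ 0.48095 - 0.0064152*I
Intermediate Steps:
E = -2050 + I*√727 (E = √(-727) - 2050 = I*√727 - 2050 = -2050 + I*√727 ≈ -2050.0 + 26.963*I)
G(B, k) = B²
E/(-4203) + q(-7)/G(50, 71) = (-2050 + I*√727)/(-4203) - 17/(50²) = (-2050 + I*√727)*(-1/4203) - 17/2500 = (2050/4203 - I*√727/4203) - 17*1/2500 = (2050/4203 - I*√727/4203) - 17/2500 = 5053549/10507500 - I*√727/4203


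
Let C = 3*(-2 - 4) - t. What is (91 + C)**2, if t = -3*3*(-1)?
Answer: 4096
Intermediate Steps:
t = 9 (t = -9*(-1) = 9)
C = -27 (C = 3*(-2 - 4) - 1*9 = 3*(-6) - 9 = -18 - 9 = -27)
(91 + C)**2 = (91 - 27)**2 = 64**2 = 4096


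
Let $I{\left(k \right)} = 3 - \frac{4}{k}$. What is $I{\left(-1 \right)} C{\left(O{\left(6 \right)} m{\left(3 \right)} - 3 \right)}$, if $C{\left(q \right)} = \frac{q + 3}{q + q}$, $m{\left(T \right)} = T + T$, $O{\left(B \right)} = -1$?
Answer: $\frac{7}{3} \approx 2.3333$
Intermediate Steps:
$m{\left(T \right)} = 2 T$
$C{\left(q \right)} = \frac{3 + q}{2 q}$
$I{\left(-1 \right)} C{\left(O{\left(6 \right)} m{\left(3 \right)} - 3 \right)} = \left(3 - \frac{4}{-1}\right) \frac{3 - \left(3 + 2 \cdot 3\right)}{2 \left(- 2 \cdot 3 - 3\right)} = \left(3 - -4\right) \frac{3 - 9}{2 \left(\left(-1\right) 6 - 3\right)} = \left(3 + 4\right) \frac{3 - 9}{2 \left(-6 - 3\right)} = 7 \frac{3 - 9}{2 \left(-9\right)} = 7 \cdot \frac{1}{2} \left(- \frac{1}{9}\right) \left(-6\right) = 7 \cdot \frac{1}{3} = \frac{7}{3}$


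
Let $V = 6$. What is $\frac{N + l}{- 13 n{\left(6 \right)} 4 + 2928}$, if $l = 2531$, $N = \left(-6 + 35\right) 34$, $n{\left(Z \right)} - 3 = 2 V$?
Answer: $\frac{3517}{2148} \approx 1.6373$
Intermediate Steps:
$n{\left(Z \right)} = 15$ ($n{\left(Z \right)} = 3 + 2 \cdot 6 = 3 + 12 = 15$)
$N = 986$ ($N = 29 \cdot 34 = 986$)
$\frac{N + l}{- 13 n{\left(6 \right)} 4 + 2928} = \frac{986 + 2531}{\left(-13\right) 15 \cdot 4 + 2928} = \frac{3517}{\left(-195\right) 4 + 2928} = \frac{3517}{-780 + 2928} = \frac{3517}{2148}$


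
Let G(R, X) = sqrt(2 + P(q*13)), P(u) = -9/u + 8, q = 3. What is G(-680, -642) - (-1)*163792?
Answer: 163792 + sqrt(1651)/13 ≈ 1.6380e+5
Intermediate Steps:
P(u) = 8 - 9/u
G(R, X) = sqrt(1651)/13 (G(R, X) = sqrt(2 + (8 - 9/(3*13))) = sqrt(2 + (8 - 9/39)) = sqrt(2 + (8 - 9*1/39)) = sqrt(2 + (8 - 3/13)) = sqrt(2 + 101/13) = sqrt(127/13) = sqrt(1651)/13)
G(-680, -642) - (-1)*163792 = sqrt(1651)/13 - (-1)*163792 = sqrt(1651)/13 - 1*(-163792) = sqrt(1651)/13 + 163792 = 163792 + sqrt(1651)/13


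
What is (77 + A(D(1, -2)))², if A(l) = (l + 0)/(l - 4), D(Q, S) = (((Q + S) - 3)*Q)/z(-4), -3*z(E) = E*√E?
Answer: 31696324/5329 - 270240*I/5329 ≈ 5947.9 - 50.711*I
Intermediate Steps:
z(E) = -E^(3/2)/3 (z(E) = -E*√E/3 = -E^(3/2)/3)
D(Q, S) = -3*I*Q*(-3 + Q + S)/8 (D(Q, S) = (((Q + S) - 3)*Q)/((-(-8)*I/3)) = ((-3 + Q + S)*Q)/((-(-8)*I/3)) = (Q*(-3 + Q + S))/((8*I/3)) = (Q*(-3 + Q + S))*(-3*I/8) = -3*I*Q*(-3 + Q + S)/8)
A(l) = l/(-4 + l)
(77 + A(D(1, -2)))² = (77 + ((3/8)*I*1*(3 - 1*1 - 1*(-2)))/(-4 + (3/8)*I*1*(3 - 1*1 - 1*(-2))))² = (77 + ((3/8)*I*1*(3 - 1 + 2))/(-4 + (3/8)*I*1*(3 - 1 + 2)))² = (77 + ((3/8)*I*1*4)/(-4 + (3/8)*I*1*4))² = (77 + (3*I/2)/(-4 + 3*I/2))² = (77 + (3*I/2)*(4*(-4 - 3*I/2)/73))² = (77 + 6*I*(-4 - 3*I/2)/73)²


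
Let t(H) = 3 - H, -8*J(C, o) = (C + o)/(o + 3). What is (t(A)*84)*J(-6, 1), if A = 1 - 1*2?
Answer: 105/2 ≈ 52.500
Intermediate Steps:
J(C, o) = -(C + o)/(8*(3 + o)) (J(C, o) = -(C + o)/(8*(o + 3)) = -(C + o)/(8*(3 + o)))
A = -1 (A = 1 - 2 = -1)
(t(A)*84)*J(-6, 1) = ((3 - 1*(-1))*84)*((-1*(-6) - 1*1)/(8*(3 + 1))) = ((3 + 1)*84)*((⅛)*(6 - 1)/4) = (4*84)*((⅛)*(¼)*5) = 336*(5/32) = 105/2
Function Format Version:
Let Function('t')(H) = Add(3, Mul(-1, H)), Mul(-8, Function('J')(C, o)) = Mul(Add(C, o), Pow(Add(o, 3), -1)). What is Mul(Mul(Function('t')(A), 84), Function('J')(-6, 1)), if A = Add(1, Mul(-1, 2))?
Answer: Rational(105, 2) ≈ 52.500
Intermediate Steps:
Function('J')(C, o) = Mul(Rational(-1, 8), Pow(Add(3, o), -1), Add(C, o)) (Function('J')(C, o) = Mul(Rational(-1, 8), Mul(Add(C, o), Pow(Add(o, 3), -1))) = Mul(Rational(-1, 8), Mul(Add(C, o), Pow(Add(3, o), -1))) = Mul(Rational(-1, 8), Mul(Pow(Add(3, o), -1), Add(C, o))) = Mul(Rational(-1, 8), Pow(Add(3, o), -1), Add(C, o)))
A = -1 (A = Add(1, -2) = -1)
Mul(Mul(Function('t')(A), 84), Function('J')(-6, 1)) = Mul(Mul(Add(3, Mul(-1, -1)), 84), Mul(Rational(1, 8), Pow(Add(3, 1), -1), Add(Mul(-1, -6), Mul(-1, 1)))) = Mul(Mul(Add(3, 1), 84), Mul(Rational(1, 8), Pow(4, -1), Add(6, -1))) = Mul(Mul(4, 84), Mul(Rational(1, 8), Rational(1, 4), 5)) = Mul(336, Rational(5, 32)) = Rational(105, 2)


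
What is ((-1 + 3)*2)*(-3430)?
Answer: -13720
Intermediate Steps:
((-1 + 3)*2)*(-3430) = (2*2)*(-3430) = 4*(-3430) = -13720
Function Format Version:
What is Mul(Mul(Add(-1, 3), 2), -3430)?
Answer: -13720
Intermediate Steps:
Mul(Mul(Add(-1, 3), 2), -3430) = Mul(Mul(2, 2), -3430) = Mul(4, -3430) = -13720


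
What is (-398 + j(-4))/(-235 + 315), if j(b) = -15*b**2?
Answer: -319/40 ≈ -7.9750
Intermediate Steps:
(-398 + j(-4))/(-235 + 315) = (-398 - 15*(-4)**2)/(-235 + 315) = (-398 - 15*16)/80 = (-398 - 240)/80 = (1/80)*(-638) = -319/40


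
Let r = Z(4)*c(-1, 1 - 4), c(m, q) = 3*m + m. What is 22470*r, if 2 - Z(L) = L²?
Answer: 1258320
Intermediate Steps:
Z(L) = 2 - L²
c(m, q) = 4*m
r = 56 (r = (2 - 1*4²)*(4*(-1)) = (2 - 1*16)*(-4) = (2 - 16)*(-4) = -14*(-4) = 56)
22470*r = 22470*56 = 1258320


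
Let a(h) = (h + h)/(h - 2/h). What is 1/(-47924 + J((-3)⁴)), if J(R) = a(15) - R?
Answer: -223/10704665 ≈ -2.0832e-5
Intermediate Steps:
a(h) = 2*h/(h - 2/h) (a(h) = (2*h)/(h - 2/h) = 2*h/(h - 2/h))
J(R) = 450/223 - R (J(R) = 2*15²/(-2 + 15²) - R = 2*225/(-2 + 225) - R = 2*225/223 - R = 2*225*(1/223) - R = 450/223 - R)
1/(-47924 + J((-3)⁴)) = 1/(-47924 + (450/223 - 1*(-3)⁴)) = 1/(-47924 + (450/223 - 1*81)) = 1/(-47924 + (450/223 - 81)) = 1/(-47924 - 17613/223) = 1/(-10704665/223) = -223/10704665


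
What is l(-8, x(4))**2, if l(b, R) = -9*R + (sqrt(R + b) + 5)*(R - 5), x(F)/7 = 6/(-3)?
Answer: (31 - 19*I*sqrt(22))**2 ≈ -6981.0 - 5525.3*I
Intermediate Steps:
x(F) = -14 (x(F) = 7*(6/(-3)) = 7*(6*(-1/3)) = 7*(-2) = -14)
l(b, R) = -9*R + (-5 + R)*(5 + sqrt(R + b)) (l(b, R) = -9*R + (5 + sqrt(R + b))*(-5 + R) = -9*R + (-5 + R)*(5 + sqrt(R + b)))
l(-8, x(4))**2 = (-25 - 5*sqrt(-14 - 8) - 4*(-14) - 14*sqrt(-14 - 8))**2 = (-25 - 5*I*sqrt(22) + 56 - 14*I*sqrt(22))**2 = (31 - 19*I*sqrt(22))**2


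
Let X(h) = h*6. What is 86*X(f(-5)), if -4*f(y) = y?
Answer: 645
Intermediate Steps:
f(y) = -y/4
X(h) = 6*h
86*X(f(-5)) = 86*(6*(-¼*(-5))) = 86*(6*(5/4)) = 86*(15/2) = 645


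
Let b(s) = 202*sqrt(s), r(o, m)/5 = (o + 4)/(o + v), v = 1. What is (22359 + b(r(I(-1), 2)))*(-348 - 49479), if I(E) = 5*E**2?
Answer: -1114081893 - 5032527*sqrt(30) ≈ -1.1416e+9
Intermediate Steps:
r(o, m) = 5*(4 + o)/(1 + o) (r(o, m) = 5*((o + 4)/(o + 1)) = 5*((4 + o)/(1 + o)) = 5*(4 + o)/(1 + o))
(22359 + b(r(I(-1), 2)))*(-348 - 49479) = (22359 + 202*sqrt(5*(4 + 5*(-1)**2)/(1 + 5*(-1)**2)))*(-348 - 49479) = (22359 + 202*sqrt(5*(4 + 5*1)/(1 + 5*1)))*(-49827) = (22359 + 202*sqrt(5*(4 + 5)/(1 + 5)))*(-49827) = (22359 + 202*sqrt(5*9/6))*(-49827) = (22359 + 202*sqrt(5*(1/6)*9))*(-49827) = (22359 + 202*sqrt(15/2))*(-49827) = (22359 + 202*(sqrt(30)/2))*(-49827) = (22359 + 101*sqrt(30))*(-49827) = -1114081893 - 5032527*sqrt(30)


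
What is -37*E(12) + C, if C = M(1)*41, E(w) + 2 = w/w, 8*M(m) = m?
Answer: 337/8 ≈ 42.125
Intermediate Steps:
M(m) = m/8
E(w) = -1 (E(w) = -2 + w/w = -2 + 1 = -1)
C = 41/8 (C = ((⅛)*1)*41 = (⅛)*41 = 41/8 ≈ 5.1250)
-37*E(12) + C = -37*(-1) + 41/8 = 37 + 41/8 = 337/8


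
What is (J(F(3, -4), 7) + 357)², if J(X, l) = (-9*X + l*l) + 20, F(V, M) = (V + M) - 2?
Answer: 205209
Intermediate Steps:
F(V, M) = -2 + M + V (F(V, M) = (M + V) - 2 = -2 + M + V)
J(X, l) = 20 + l² - 9*X (J(X, l) = (-9*X + l²) + 20 = (l² - 9*X) + 20 = 20 + l² - 9*X)
(J(F(3, -4), 7) + 357)² = ((20 + 7² - 9*(-2 - 4 + 3)) + 357)² = ((20 + 49 - 9*(-3)) + 357)² = ((20 + 49 + 27) + 357)² = (96 + 357)² = 453² = 205209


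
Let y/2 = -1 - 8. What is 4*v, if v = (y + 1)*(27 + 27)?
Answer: -3672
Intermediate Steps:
y = -18 (y = 2*(-1 - 8) = 2*(-9) = -18)
v = -918 (v = (-18 + 1)*(27 + 27) = -17*54 = -918)
4*v = 4*(-918) = -3672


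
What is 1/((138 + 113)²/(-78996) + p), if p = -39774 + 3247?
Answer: -78996/2885549893 ≈ -2.7376e-5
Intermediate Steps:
p = -36527
1/((138 + 113)²/(-78996) + p) = 1/((138 + 113)²/(-78996) - 36527) = 1/(251²*(-1/78996) - 36527) = 1/(63001*(-1/78996) - 36527) = 1/(-63001/78996 - 36527) = 1/(-2885549893/78996) = -78996/2885549893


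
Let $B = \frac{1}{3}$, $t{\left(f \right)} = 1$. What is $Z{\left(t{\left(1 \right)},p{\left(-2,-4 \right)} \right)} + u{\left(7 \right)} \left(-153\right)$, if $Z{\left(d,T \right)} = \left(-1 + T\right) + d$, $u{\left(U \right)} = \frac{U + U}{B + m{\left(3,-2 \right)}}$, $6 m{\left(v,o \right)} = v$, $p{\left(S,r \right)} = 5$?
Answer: $- \frac{12827}{5} \approx -2565.4$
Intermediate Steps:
$m{\left(v,o \right)} = \frac{v}{6}$
$B = \frac{1}{3} \approx 0.33333$
$u{\left(U \right)} = \frac{12 U}{5}$ ($u{\left(U \right)} = \frac{U + U}{\frac{1}{3} + \frac{1}{6} \cdot 3} = \frac{2 U}{\frac{1}{3} + \frac{1}{2}} = \frac{2 U}{\frac{5}{6}} = 2 U \frac{6}{5} = \frac{12 U}{5}$)
$Z{\left(d,T \right)} = -1 + T + d$
$Z{\left(t{\left(1 \right)},p{\left(-2,-4 \right)} \right)} + u{\left(7 \right)} \left(-153\right) = \left(-1 + 5 + 1\right) + \frac{12}{5} \cdot 7 \left(-153\right) = 5 + \frac{84}{5} \left(-153\right) = 5 - \frac{12852}{5} = - \frac{12827}{5}$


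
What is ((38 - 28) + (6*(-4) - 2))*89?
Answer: -1424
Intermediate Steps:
((38 - 28) + (6*(-4) - 2))*89 = (10 + (-24 - 2))*89 = (10 - 26)*89 = -16*89 = -1424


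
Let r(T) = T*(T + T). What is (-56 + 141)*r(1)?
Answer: 170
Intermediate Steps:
r(T) = 2*T**2 (r(T) = T*(2*T) = 2*T**2)
(-56 + 141)*r(1) = (-56 + 141)*(2*1**2) = 85*(2*1) = 85*2 = 170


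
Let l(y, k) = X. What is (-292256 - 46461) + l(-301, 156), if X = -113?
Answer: -338830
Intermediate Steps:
l(y, k) = -113
(-292256 - 46461) + l(-301, 156) = (-292256 - 46461) - 113 = -338717 - 113 = -338830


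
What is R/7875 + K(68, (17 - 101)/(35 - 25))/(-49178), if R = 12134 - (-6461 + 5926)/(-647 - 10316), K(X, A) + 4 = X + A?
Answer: 466934218264/303265357875 ≈ 1.5397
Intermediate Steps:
K(X, A) = -4 + A + X (K(X, A) = -4 + (X + A) = -4 + (A + X) = -4 + A + X)
R = 133024507/10963 (R = 12134 - (-535)/(-10963) = 12134 - (-535)*(-1)/10963 = 12134 - 1*535/10963 = 12134 - 535/10963 = 133024507/10963 ≈ 12134.)
R/7875 + K(68, (17 - 101)/(35 - 25))/(-49178) = (133024507/10963)/7875 + (-4 + (17 - 101)/(35 - 25) + 68)/(-49178) = (133024507/10963)*(1/7875) + (-4 - 84/10 + 68)*(-1/49178) = 19003501/12333375 + (-4 - 84*⅒ + 68)*(-1/49178) = 19003501/12333375 + (-4 - 42/5 + 68)*(-1/49178) = 19003501/12333375 + (278/5)*(-1/49178) = 19003501/12333375 - 139/122945 = 466934218264/303265357875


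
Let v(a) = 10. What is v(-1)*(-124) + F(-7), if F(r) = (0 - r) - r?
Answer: -1226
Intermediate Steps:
F(r) = -2*r (F(r) = -r - r = -2*r)
v(-1)*(-124) + F(-7) = 10*(-124) - 2*(-7) = -1240 + 14 = -1226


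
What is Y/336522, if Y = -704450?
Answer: -352225/168261 ≈ -2.0933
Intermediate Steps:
Y/336522 = -704450/336522 = -704450*1/336522 = -352225/168261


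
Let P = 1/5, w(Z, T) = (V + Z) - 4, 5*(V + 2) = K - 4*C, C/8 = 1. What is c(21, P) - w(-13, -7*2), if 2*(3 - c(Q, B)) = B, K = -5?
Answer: 293/10 ≈ 29.300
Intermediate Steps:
C = 8 (C = 8*1 = 8)
V = -47/5 (V = -2 + (-5 - 4*8)/5 = -2 + (-5 - 32)/5 = -2 + (1/5)*(-37) = -2 - 37/5 = -47/5 ≈ -9.4000)
w(Z, T) = -67/5 + Z (w(Z, T) = (-47/5 + Z) - 4 = -67/5 + Z)
P = 1/5 ≈ 0.20000
c(Q, B) = 3 - B/2
c(21, P) - w(-13, -7*2) = (3 - 1/2*1/5) - (-67/5 - 13) = (3 - 1/10) - 1*(-132/5) = 29/10 + 132/5 = 293/10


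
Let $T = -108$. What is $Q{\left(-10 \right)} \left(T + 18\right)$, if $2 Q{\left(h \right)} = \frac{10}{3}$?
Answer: $-150$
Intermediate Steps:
$Q{\left(h \right)} = \frac{5}{3}$ ($Q{\left(h \right)} = \frac{10 \cdot \frac{1}{3}}{2} = \frac{1}{2} \cdot \frac{10}{3} = \frac{5}{3}$)
$Q{\left(-10 \right)} \left(T + 18\right) = \frac{5 \left(-108 + 18\right)}{3} = \frac{5}{3} \left(-90\right) = -150$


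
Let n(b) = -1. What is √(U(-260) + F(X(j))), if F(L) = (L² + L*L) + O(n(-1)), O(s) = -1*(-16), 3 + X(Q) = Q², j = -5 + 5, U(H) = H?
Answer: I*√226 ≈ 15.033*I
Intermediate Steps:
j = 0
X(Q) = -3 + Q²
O(s) = 16
F(L) = 16 + 2*L² (F(L) = (L² + L*L) + 16 = (L² + L²) + 16 = 2*L² + 16 = 16 + 2*L²)
√(U(-260) + F(X(j))) = √(-260 + (16 + 2*(-3 + 0²)²)) = √(-260 + (16 + 2*(-3 + 0)²)) = √(-260 + (16 + 2*(-3)²)) = √(-260 + (16 + 2*9)) = √(-260 + (16 + 18)) = √(-260 + 34) = √(-226) = I*√226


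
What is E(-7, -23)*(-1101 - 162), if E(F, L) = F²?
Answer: -61887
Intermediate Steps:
E(-7, -23)*(-1101 - 162) = (-7)²*(-1101 - 162) = 49*(-1263) = -61887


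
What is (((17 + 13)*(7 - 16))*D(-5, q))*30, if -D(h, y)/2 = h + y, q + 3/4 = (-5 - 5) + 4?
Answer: -190350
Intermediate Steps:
q = -27/4 (q = -¾ + ((-5 - 5) + 4) = -¾ + (-10 + 4) = -¾ - 6 = -27/4 ≈ -6.7500)
D(h, y) = -2*h - 2*y (D(h, y) = -2*(h + y) = -2*h - 2*y)
(((17 + 13)*(7 - 16))*D(-5, q))*30 = (((17 + 13)*(7 - 16))*(-2*(-5) - 2*(-27/4)))*30 = ((30*(-9))*(10 + 27/2))*30 = -270*47/2*30 = -6345*30 = -190350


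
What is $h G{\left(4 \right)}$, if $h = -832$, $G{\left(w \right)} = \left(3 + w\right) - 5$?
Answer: $-1664$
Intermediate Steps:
$G{\left(w \right)} = -2 + w$
$h G{\left(4 \right)} = - 832 \left(-2 + 4\right) = \left(-832\right) 2 = -1664$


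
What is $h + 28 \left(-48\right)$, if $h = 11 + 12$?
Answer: $-1321$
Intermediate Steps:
$h = 23$
$h + 28 \left(-48\right) = 23 + 28 \left(-48\right) = 23 - 1344 = -1321$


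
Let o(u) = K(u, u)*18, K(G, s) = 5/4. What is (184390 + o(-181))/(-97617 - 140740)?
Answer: -368825/476714 ≈ -0.77368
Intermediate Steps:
K(G, s) = 5/4 (K(G, s) = 5*(¼) = 5/4)
o(u) = 45/2 (o(u) = (5/4)*18 = 45/2)
(184390 + o(-181))/(-97617 - 140740) = (184390 + 45/2)/(-97617 - 140740) = (368825/2)/(-238357) = (368825/2)*(-1/238357) = -368825/476714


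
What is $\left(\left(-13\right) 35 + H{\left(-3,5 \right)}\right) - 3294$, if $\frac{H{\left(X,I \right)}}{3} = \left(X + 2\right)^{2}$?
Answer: $-3746$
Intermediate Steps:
$H{\left(X,I \right)} = 3 \left(2 + X\right)^{2}$ ($H{\left(X,I \right)} = 3 \left(X + 2\right)^{2} = 3 \left(2 + X\right)^{2}$)
$\left(\left(-13\right) 35 + H{\left(-3,5 \right)}\right) - 3294 = \left(\left(-13\right) 35 + 3 \left(2 - 3\right)^{2}\right) - 3294 = \left(-455 + 3 \left(-1\right)^{2}\right) - 3294 = \left(-455 + 3 \cdot 1\right) - 3294 = \left(-455 + 3\right) - 3294 = -452 - 3294 = -3746$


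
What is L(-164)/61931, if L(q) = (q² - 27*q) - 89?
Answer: 31235/61931 ≈ 0.50435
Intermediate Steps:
L(q) = -89 + q² - 27*q
L(-164)/61931 = (-89 + (-164)² - 27*(-164))/61931 = (-89 + 26896 + 4428)*(1/61931) = 31235*(1/61931) = 31235/61931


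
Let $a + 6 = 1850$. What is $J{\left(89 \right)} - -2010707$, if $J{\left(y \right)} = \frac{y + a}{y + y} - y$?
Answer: $\frac{357891937}{178} \approx 2.0106 \cdot 10^{6}$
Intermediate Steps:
$a = 1844$ ($a = -6 + 1850 = 1844$)
$J{\left(y \right)} = - y + \frac{1844 + y}{2 y}$ ($J{\left(y \right)} = \frac{y + 1844}{y + y} - y = \frac{1844 + y}{2 y} - y = - y + \frac{1844 + y}{2 y}$)
$J{\left(89 \right)} - -2010707 = \left(\frac{1}{2} - 89 + \frac{922}{89}\right) - -2010707 = \left(\frac{1}{2} - 89 + 922 \cdot \frac{1}{89}\right) + 2010707 = \left(\frac{1}{2} - 89 + \frac{922}{89}\right) + 2010707 = - \frac{13909}{178} + 2010707 = \frac{357891937}{178}$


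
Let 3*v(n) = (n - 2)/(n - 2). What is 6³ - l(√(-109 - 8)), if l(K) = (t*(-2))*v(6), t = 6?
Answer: 220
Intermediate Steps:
v(n) = ⅓ (v(n) = ((n - 2)/(n - 2))/3 = ((-2 + n)/(-2 + n))/3 = (⅓)*1 = ⅓)
l(K) = -4 (l(K) = (6*(-2))*(⅓) = -12*⅓ = -4)
6³ - l(√(-109 - 8)) = 6³ - 1*(-4) = 216 + 4 = 220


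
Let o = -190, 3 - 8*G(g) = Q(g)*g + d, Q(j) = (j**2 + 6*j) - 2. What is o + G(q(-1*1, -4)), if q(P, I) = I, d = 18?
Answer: -1575/8 ≈ -196.88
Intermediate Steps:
Q(j) = -2 + j**2 + 6*j
G(g) = -15/8 - g*(-2 + g**2 + 6*g)/8 (G(g) = 3/8 - ((-2 + g**2 + 6*g)*g + 18)/8 = 3/8 - (g*(-2 + g**2 + 6*g) + 18)/8 = 3/8 - (18 + g*(-2 + g**2 + 6*g))/8 = 3/8 + (-9/4 - g*(-2 + g**2 + 6*g)/8) = -15/8 - g*(-2 + g**2 + 6*g)/8)
o + G(q(-1*1, -4)) = -190 + (-15/8 - 1/8*(-4)*(-2 + (-4)**2 + 6*(-4))) = -190 + (-15/8 - 1/8*(-4)*(-2 + 16 - 24)) = -190 + (-15/8 - 1/8*(-4)*(-10)) = -190 + (-15/8 - 5) = -190 - 55/8 = -1575/8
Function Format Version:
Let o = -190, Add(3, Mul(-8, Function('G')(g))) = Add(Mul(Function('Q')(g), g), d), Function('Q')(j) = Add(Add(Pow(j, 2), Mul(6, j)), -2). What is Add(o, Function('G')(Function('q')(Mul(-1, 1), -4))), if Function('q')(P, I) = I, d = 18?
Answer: Rational(-1575, 8) ≈ -196.88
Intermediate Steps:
Function('Q')(j) = Add(-2, Pow(j, 2), Mul(6, j))
Function('G')(g) = Add(Rational(-15, 8), Mul(Rational(-1, 8), g, Add(-2, Pow(g, 2), Mul(6, g)))) (Function('G')(g) = Add(Rational(3, 8), Mul(Rational(-1, 8), Add(Mul(Add(-2, Pow(g, 2), Mul(6, g)), g), 18))) = Add(Rational(3, 8), Mul(Rational(-1, 8), Add(Mul(g, Add(-2, Pow(g, 2), Mul(6, g))), 18))) = Add(Rational(3, 8), Mul(Rational(-1, 8), Add(18, Mul(g, Add(-2, Pow(g, 2), Mul(6, g)))))) = Add(Rational(3, 8), Add(Rational(-9, 4), Mul(Rational(-1, 8), g, Add(-2, Pow(g, 2), Mul(6, g))))) = Add(Rational(-15, 8), Mul(Rational(-1, 8), g, Add(-2, Pow(g, 2), Mul(6, g)))))
Add(o, Function('G')(Function('q')(Mul(-1, 1), -4))) = Add(-190, Add(Rational(-15, 8), Mul(Rational(-1, 8), -4, Add(-2, Pow(-4, 2), Mul(6, -4))))) = Add(-190, Add(Rational(-15, 8), Mul(Rational(-1, 8), -4, Add(-2, 16, -24)))) = Add(-190, Add(Rational(-15, 8), Mul(Rational(-1, 8), -4, -10))) = Add(-190, Add(Rational(-15, 8), -5)) = Add(-190, Rational(-55, 8)) = Rational(-1575, 8)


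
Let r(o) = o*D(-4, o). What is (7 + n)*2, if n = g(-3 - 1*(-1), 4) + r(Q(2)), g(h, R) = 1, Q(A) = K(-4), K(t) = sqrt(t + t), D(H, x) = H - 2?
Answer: 16 - 24*I*sqrt(2) ≈ 16.0 - 33.941*I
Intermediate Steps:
D(H, x) = -2 + H
K(t) = sqrt(2)*sqrt(t) (K(t) = sqrt(2*t) = sqrt(2)*sqrt(t))
Q(A) = 2*I*sqrt(2) (Q(A) = sqrt(2)*sqrt(-4) = sqrt(2)*(2*I) = 2*I*sqrt(2))
r(o) = -6*o (r(o) = o*(-2 - 4) = o*(-6) = -6*o)
n = 1 - 12*I*sqrt(2) ≈ 1.0 - 16.971*I
(7 + n)*2 = (7 + (1 - 12*I*sqrt(2)))*2 = (8 - 12*I*sqrt(2))*2 = 16 - 24*I*sqrt(2)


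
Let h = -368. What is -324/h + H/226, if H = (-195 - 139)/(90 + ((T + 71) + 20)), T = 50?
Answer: 2098979/2401476 ≈ 0.87404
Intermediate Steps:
H = -334/231 (H = (-195 - 139)/(90 + ((50 + 71) + 20)) = -334/(90 + (121 + 20)) = -334/(90 + 141) = -334/231 ≈ -1.4459)
-324/h + H/226 = -324/(-368) - 334/231/226 = -324*(-1/368) - 334/231*1/226 = 81/92 - 167/26103 = 2098979/2401476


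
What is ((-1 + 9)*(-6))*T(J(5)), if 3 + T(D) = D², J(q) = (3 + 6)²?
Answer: -314784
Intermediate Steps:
J(q) = 81 (J(q) = 9² = 81)
T(D) = -3 + D²
((-1 + 9)*(-6))*T(J(5)) = ((-1 + 9)*(-6))*(-3 + 81²) = (8*(-6))*(-3 + 6561) = -48*6558 = -314784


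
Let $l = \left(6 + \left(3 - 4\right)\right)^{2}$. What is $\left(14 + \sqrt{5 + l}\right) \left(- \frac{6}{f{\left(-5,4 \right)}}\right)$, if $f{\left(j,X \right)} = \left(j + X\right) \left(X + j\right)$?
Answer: $-84 - 6 \sqrt{30} \approx -116.86$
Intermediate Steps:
$f{\left(j,X \right)} = \left(X + j\right)^{2}$ ($f{\left(j,X \right)} = \left(X + j\right) \left(X + j\right) = \left(X + j\right)^{2}$)
$l = 25$ ($l = \left(6 - 1\right)^{2} = 5^{2} = 25$)
$\left(14 + \sqrt{5 + l}\right) \left(- \frac{6}{f{\left(-5,4 \right)}}\right) = \left(14 + \sqrt{5 + 25}\right) \left(- \frac{6}{\left(4 - 5\right)^{2}}\right) = \left(14 + \sqrt{30}\right) \left(- \frac{6}{\left(-1\right)^{2}}\right) = \left(14 + \sqrt{30}\right) \left(- \frac{6}{1}\right) = \left(14 + \sqrt{30}\right) \left(\left(-6\right) 1\right) = \left(14 + \sqrt{30}\right) \left(-6\right) = -84 - 6 \sqrt{30}$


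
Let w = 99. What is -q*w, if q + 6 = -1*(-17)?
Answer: -1089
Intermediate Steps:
q = 11 (q = -6 - 1*(-17) = -6 + 17 = 11)
-q*w = -11*99 = -1*1089 = -1089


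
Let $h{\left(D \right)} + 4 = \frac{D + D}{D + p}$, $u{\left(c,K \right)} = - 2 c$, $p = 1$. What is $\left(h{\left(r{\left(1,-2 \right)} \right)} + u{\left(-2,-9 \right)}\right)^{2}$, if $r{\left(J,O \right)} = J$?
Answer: $1$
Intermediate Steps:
$h{\left(D \right)} = -4 + \frac{2 D}{1 + D}$ ($h{\left(D \right)} = -4 + \frac{D + D}{D + 1} = -4 + \frac{2 D}{1 + D}$)
$\left(h{\left(r{\left(1,-2 \right)} \right)} + u{\left(-2,-9 \right)}\right)^{2} = \left(\frac{2 \left(-2 - 1\right)}{1 + 1} - -4\right)^{2} = \left(\frac{2 \left(-2 - 1\right)}{2} + 4\right)^{2} = \left(2 \cdot \frac{1}{2} \left(-3\right) + 4\right)^{2} = \left(-3 + 4\right)^{2} = 1^{2} = 1$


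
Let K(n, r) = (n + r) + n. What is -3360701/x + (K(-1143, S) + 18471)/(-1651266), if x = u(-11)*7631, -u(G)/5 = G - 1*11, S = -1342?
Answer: -1390467665024/346522298265 ≈ -4.0126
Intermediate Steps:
u(G) = 55 - 5*G (u(G) = -5*(G - 1*11) = -5*(G - 11) = -5*(-11 + G) = 55 - 5*G)
K(n, r) = r + 2*n
x = 839410 (x = (55 - 5*(-11))*7631 = (55 + 55)*7631 = 110*7631 = 839410)
-3360701/x + (K(-1143, S) + 18471)/(-1651266) = -3360701/839410 + ((-1342 + 2*(-1143)) + 18471)/(-1651266) = -3360701*1/839410 + ((-1342 - 2286) + 18471)*(-1/1651266) = -3360701/839410 + (-3628 + 18471)*(-1/1651266) = -3360701/839410 + 14843*(-1/1651266) = -3360701/839410 - 14843/1651266 = -1390467665024/346522298265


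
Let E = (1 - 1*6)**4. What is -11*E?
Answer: -6875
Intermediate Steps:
E = 625 (E = (1 - 6)**4 = (-5)**4 = 625)
-11*E = -11*625 = -6875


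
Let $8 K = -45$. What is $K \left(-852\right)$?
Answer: $\frac{9585}{2} \approx 4792.5$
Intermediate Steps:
$K = - \frac{45}{8}$ ($K = \frac{1}{8} \left(-45\right) = - \frac{45}{8} \approx -5.625$)
$K \left(-852\right) = \left(- \frac{45}{8}\right) \left(-852\right) = \frac{9585}{2}$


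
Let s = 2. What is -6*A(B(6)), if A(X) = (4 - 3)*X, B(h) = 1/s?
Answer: -3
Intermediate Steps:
B(h) = ½ (B(h) = 1/2 = ½)
A(X) = X (A(X) = 1*X = X)
-6*A(B(6)) = -6*½ = -3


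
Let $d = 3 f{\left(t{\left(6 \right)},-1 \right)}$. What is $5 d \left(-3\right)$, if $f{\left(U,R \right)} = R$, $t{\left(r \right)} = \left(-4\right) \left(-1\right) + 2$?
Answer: $45$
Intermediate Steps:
$t{\left(r \right)} = 6$ ($t{\left(r \right)} = 4 + 2 = 6$)
$d = -3$ ($d = 3 \left(-1\right) = -3$)
$5 d \left(-3\right) = 5 \left(-3\right) \left(-3\right) = \left(-15\right) \left(-3\right) = 45$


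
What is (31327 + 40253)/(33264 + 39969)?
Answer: 23860/24411 ≈ 0.97743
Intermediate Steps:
(31327 + 40253)/(33264 + 39969) = 71580/73233 = 71580*(1/73233) = 23860/24411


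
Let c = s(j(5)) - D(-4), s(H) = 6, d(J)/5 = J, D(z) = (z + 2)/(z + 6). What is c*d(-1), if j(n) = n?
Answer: -35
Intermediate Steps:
D(z) = (2 + z)/(6 + z)
d(J) = 5*J
c = 7 (c = 6 - (2 - 4)/(6 - 4) = 6 - (-2)/2 = 6 - 1*(-1) = 6 + 1 = 7)
c*d(-1) = 7*(5*(-1)) = 7*(-5) = -35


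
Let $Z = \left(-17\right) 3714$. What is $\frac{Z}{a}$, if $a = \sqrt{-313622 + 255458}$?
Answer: $\frac{10523 i \sqrt{14541}}{4847} \approx 261.8 i$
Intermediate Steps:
$Z = -63138$
$a = 2 i \sqrt{14541}$ ($a = \sqrt{-58164} = 2 i \sqrt{14541} \approx 241.17 i$)
$\frac{Z}{a} = - \frac{63138}{2 i \sqrt{14541}} = - 63138 \left(- \frac{i \sqrt{14541}}{29082}\right) = \frac{10523 i \sqrt{14541}}{4847}$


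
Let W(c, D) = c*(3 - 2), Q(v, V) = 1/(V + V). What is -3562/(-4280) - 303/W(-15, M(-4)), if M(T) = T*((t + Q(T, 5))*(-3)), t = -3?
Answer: 45009/2140 ≈ 21.032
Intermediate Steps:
Q(v, V) = 1/(2*V)
M(T) = 87*T/10 (M(T) = T*((-3 + (½)/5)*(-3)) = T*((-3 + (½)*(⅕))*(-3)) = T*((-3 + ⅒)*(-3)) = T*(-29/10*(-3)) = T*(87/10) = 87*T/10)
W(c, D) = c (W(c, D) = c*1 = c)
-3562/(-4280) - 303/W(-15, M(-4)) = -3562/(-4280) - 303/(-15) = -3562*(-1/4280) - 303*(-1/15) = 1781/2140 + 101/5 = 45009/2140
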